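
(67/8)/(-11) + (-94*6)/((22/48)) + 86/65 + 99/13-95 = -7535347/5720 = -1317.37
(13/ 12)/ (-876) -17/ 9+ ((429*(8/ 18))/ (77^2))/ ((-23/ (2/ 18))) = -1.89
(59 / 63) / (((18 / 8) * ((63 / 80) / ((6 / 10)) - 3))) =-3776 / 15309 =-0.25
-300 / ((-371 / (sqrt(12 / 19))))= 600 * sqrt(57) / 7049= 0.64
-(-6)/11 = 6/11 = 0.55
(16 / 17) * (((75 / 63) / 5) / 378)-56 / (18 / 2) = -419792 / 67473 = -6.22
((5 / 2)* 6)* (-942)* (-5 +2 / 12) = 68295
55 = 55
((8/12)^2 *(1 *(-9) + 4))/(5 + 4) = -20/81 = -0.25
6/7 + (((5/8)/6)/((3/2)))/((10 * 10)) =8647/10080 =0.86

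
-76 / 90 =-38 / 45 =-0.84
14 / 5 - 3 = -1 / 5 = -0.20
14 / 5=2.80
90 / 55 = 1.64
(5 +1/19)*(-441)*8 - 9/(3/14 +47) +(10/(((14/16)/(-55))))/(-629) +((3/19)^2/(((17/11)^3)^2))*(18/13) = -345678007298546966276/19393013779859083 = -17824.87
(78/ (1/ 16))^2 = 1557504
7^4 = 2401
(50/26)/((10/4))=10/13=0.77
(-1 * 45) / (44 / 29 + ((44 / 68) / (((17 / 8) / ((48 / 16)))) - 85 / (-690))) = -17.62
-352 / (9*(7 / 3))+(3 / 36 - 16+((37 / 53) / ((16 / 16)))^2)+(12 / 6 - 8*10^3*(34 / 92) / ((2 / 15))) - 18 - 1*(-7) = -22215.10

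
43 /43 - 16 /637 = 621 /637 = 0.97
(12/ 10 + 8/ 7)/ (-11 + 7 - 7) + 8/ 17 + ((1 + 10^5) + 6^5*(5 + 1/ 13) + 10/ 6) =35603242594/ 255255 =139481.08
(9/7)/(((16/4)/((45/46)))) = 405/1288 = 0.31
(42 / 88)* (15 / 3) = 105 / 44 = 2.39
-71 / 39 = -1.82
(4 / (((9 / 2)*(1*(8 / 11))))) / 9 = 11 / 81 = 0.14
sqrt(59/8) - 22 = -22 + sqrt(118)/4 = -19.28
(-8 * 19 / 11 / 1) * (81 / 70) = -6156 / 385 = -15.99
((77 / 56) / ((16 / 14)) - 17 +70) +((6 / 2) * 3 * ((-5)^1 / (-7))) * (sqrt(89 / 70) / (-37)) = 3469 / 64 - 9 * sqrt(6230) / 3626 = 54.01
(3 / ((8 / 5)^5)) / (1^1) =9375 / 32768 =0.29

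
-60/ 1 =-60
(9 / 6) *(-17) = -51 / 2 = -25.50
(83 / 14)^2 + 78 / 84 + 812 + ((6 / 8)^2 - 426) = 331349 / 784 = 422.64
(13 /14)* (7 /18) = 13 /36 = 0.36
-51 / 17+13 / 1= 10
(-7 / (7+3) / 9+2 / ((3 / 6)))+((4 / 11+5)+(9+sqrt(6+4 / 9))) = sqrt(58) / 3+18103 / 990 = 20.82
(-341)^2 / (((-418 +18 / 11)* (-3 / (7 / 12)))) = 8953637 / 164880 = 54.30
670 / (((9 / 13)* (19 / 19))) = 8710 / 9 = 967.78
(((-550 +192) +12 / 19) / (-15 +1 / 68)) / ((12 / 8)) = 923440 / 58083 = 15.90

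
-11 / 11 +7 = 6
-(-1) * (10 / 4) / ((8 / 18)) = 45 / 8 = 5.62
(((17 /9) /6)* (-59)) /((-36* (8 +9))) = 59 /1944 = 0.03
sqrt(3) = 1.73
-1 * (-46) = 46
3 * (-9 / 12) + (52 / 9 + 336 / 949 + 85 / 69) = 4018217 / 785772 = 5.11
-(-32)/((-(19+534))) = -0.06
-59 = -59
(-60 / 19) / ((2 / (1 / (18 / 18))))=-30 / 19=-1.58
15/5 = 3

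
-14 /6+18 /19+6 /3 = 35 /57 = 0.61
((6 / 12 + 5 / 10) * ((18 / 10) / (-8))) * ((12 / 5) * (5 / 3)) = -9 / 10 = -0.90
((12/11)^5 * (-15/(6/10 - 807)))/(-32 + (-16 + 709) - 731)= -3240/7891499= -0.00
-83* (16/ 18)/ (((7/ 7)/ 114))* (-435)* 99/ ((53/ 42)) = 15212625120/ 53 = 287030662.64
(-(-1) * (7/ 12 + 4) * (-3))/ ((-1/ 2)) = 55/ 2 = 27.50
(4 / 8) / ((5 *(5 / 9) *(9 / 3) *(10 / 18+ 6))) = 27 / 2950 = 0.01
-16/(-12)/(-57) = -4/171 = -0.02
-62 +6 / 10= -307 / 5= -61.40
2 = 2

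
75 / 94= 0.80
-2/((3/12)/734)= -5872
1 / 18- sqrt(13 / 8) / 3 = 1 / 18- sqrt(26) / 12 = -0.37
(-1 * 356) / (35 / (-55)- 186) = 3916 / 2053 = 1.91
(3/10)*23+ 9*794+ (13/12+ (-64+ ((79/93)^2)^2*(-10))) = 10599562550533/1496104020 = 7084.78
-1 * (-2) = 2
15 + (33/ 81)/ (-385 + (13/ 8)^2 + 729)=8985629/ 598995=15.00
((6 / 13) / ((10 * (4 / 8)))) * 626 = 3756 / 65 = 57.78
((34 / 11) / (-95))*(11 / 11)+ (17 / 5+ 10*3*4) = 128919 / 1045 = 123.37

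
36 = 36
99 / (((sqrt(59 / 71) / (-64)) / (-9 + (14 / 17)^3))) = 58672.83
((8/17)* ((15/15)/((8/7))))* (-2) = -14/17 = -0.82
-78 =-78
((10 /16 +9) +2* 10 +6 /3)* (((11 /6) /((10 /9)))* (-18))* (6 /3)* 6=-225423 /20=-11271.15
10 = 10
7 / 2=3.50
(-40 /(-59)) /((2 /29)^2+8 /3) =5046 /19883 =0.25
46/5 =9.20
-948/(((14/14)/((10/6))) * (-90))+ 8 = 230/9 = 25.56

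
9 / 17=0.53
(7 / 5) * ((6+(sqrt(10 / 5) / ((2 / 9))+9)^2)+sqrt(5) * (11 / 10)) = 77 * sqrt(5) / 50+567 * sqrt(2) / 5+357 / 2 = 342.32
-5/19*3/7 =-15/133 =-0.11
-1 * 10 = -10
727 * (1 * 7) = 5089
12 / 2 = 6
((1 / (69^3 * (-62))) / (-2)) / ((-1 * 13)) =-0.00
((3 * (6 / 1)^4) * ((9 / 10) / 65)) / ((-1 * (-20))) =4374 / 1625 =2.69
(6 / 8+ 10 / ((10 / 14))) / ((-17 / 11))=-9.54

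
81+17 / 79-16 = 5152 / 79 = 65.22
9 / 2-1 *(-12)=33 / 2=16.50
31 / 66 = 0.47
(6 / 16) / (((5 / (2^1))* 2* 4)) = 3 / 160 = 0.02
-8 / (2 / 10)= -40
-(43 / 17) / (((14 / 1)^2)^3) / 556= -43 / 71169174272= -0.00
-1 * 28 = -28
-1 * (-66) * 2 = 132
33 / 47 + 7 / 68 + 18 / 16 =12337 / 6392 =1.93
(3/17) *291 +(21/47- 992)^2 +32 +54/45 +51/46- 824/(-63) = 535042980107009/544142970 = 983276.47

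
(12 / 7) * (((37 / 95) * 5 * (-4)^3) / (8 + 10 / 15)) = -42624 / 1729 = -24.65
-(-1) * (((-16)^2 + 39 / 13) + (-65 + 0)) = 194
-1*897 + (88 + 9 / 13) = -10508 / 13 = -808.31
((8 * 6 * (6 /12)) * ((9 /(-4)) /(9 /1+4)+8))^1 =2442 /13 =187.85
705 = 705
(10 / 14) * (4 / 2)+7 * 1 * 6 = 304 / 7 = 43.43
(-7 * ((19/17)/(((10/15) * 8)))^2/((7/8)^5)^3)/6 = -74423193305088/196006468053361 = -0.38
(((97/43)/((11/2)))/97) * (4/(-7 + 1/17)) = -68/27907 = -0.00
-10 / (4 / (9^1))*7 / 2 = -315 / 4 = -78.75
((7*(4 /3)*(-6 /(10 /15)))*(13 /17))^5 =-1552791667295232 /1419857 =-1093625391.36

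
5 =5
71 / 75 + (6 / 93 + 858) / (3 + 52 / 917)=1835584403 / 6516975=281.66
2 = 2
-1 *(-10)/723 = 10/723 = 0.01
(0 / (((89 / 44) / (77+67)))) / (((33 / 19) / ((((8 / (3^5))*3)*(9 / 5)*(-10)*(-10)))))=0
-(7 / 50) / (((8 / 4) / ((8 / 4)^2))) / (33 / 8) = -56 / 825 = -0.07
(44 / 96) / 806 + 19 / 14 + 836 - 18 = 110947589 / 135408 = 819.36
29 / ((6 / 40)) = 580 / 3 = 193.33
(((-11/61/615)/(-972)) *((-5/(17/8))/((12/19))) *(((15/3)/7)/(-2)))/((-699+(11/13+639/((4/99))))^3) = 36733840/316172864151082163586843657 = 0.00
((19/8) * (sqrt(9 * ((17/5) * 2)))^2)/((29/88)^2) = 5627952/4205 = 1338.40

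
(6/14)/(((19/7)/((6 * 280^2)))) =1411200/19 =74273.68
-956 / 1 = -956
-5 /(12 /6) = -5 /2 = -2.50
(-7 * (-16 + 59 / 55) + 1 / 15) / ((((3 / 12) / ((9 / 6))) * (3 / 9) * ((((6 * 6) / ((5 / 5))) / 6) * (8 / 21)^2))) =1902033 / 880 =2161.40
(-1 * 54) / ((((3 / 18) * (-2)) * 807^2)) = 18 / 72361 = 0.00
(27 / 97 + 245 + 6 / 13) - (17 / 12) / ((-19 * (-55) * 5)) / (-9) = 174864176837 / 711582300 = 245.74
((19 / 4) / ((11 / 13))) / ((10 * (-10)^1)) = -247 / 4400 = -0.06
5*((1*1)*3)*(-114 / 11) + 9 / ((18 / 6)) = -1677 / 11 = -152.45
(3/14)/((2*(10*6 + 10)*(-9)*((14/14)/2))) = -1/2940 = -0.00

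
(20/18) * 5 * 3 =50/3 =16.67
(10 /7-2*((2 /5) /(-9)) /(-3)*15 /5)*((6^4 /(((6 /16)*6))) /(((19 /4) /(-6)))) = -974.72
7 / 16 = 0.44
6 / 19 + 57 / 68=1491 / 1292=1.15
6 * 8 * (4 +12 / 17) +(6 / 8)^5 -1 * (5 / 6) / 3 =35383099 / 156672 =225.84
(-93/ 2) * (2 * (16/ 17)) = -87.53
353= 353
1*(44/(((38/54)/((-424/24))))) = -20988/19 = -1104.63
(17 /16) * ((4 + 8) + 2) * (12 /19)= 357 /38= 9.39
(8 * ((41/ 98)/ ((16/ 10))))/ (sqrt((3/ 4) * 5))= 41 * sqrt(15)/ 147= 1.08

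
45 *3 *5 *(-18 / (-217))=12150 / 217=55.99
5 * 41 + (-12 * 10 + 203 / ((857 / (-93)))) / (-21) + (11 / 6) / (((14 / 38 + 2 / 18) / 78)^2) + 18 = 982933277643 / 20168638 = 48735.73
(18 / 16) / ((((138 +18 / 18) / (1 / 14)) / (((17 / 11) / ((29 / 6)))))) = 459 / 2483096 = 0.00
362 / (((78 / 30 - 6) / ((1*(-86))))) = 155660 / 17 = 9156.47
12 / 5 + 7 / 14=29 / 10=2.90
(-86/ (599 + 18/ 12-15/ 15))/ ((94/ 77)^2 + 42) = -46354/ 14053043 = -0.00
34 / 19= 1.79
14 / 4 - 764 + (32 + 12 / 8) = -727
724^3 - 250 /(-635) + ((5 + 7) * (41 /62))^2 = 46317262122510 /122047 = 379503487.37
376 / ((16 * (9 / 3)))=47 / 6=7.83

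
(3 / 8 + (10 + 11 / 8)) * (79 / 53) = 3713 / 212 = 17.51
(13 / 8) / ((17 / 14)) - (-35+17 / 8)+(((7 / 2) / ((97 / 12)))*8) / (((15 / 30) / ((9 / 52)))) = 6073065 / 171496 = 35.41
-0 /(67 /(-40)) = 0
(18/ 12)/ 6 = 1/ 4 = 0.25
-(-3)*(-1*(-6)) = 18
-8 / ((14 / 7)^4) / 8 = -1 / 16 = -0.06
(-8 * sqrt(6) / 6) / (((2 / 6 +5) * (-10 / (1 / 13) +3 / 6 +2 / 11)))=11 * sqrt(6) / 5690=0.00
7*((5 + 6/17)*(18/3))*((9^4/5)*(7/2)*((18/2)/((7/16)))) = 1805482224/85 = 21240967.34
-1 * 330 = -330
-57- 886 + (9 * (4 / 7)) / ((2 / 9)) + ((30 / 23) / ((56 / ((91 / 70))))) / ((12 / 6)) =-2369513 / 2576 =-919.84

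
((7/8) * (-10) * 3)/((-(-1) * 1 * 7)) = -15/4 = -3.75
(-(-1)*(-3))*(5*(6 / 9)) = -10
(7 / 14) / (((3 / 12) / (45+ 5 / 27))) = 2440 / 27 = 90.37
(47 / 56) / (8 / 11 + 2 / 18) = 4653 / 4648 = 1.00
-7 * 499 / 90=-3493 / 90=-38.81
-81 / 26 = -3.12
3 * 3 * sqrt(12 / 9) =10.39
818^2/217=669124/217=3083.52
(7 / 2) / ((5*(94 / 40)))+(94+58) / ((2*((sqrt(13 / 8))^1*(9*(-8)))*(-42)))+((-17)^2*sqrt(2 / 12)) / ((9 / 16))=19*sqrt(26) / 4914+14 / 47+2312*sqrt(6) / 27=210.07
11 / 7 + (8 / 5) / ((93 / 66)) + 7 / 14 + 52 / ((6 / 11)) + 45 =934447 / 6510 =143.54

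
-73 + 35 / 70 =-145 / 2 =-72.50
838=838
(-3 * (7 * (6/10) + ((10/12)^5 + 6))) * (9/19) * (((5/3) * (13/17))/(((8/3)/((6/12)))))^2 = -0.86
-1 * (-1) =1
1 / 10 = 0.10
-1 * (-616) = 616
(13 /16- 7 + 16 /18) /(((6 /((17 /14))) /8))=-1853 /216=-8.58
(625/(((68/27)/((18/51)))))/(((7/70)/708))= 179212500/289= 620112.46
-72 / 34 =-36 / 17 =-2.12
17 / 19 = 0.89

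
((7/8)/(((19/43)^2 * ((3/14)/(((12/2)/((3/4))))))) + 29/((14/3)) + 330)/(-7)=-7634509/106134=-71.93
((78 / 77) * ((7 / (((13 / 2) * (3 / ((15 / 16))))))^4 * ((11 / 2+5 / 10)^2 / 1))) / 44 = 0.01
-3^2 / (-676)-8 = -7.99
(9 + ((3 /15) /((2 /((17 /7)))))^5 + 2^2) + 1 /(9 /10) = 213461678713 /15126300000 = 14.11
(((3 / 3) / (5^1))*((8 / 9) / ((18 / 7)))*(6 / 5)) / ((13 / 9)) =56 / 975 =0.06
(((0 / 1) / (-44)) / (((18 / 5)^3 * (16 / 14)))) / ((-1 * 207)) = 0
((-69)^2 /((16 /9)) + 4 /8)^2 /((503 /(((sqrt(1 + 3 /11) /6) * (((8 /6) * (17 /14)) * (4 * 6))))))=31224281633 * sqrt(154) /3718176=104213.23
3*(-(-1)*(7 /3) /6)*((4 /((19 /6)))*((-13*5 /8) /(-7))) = 1.71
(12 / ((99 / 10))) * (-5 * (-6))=36.36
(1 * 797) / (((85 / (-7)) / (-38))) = 212002 / 85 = 2494.14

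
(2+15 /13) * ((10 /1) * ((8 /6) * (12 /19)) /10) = 656 /247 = 2.66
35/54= 0.65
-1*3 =-3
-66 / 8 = -8.25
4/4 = 1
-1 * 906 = -906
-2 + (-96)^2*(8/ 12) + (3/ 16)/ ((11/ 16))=67565/ 11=6142.27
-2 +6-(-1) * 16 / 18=44 / 9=4.89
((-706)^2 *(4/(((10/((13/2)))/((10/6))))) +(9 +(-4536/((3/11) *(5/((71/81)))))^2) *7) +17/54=83255119307/1350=61670458.75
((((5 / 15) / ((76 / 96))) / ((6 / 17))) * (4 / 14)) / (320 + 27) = 136 / 138453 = 0.00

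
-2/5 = -0.40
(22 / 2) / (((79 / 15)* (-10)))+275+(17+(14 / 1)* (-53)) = -71133 / 158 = -450.21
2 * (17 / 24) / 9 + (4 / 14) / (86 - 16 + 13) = 10093 / 62748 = 0.16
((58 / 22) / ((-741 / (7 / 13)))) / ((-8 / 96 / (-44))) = -3248 / 3211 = -1.01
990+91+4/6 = 3245/3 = 1081.67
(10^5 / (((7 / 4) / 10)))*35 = 20000000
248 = 248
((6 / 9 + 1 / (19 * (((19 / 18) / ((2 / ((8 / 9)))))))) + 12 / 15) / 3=0.53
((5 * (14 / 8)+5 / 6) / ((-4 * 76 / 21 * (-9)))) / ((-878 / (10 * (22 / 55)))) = -805 / 2402208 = -0.00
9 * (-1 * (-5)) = 45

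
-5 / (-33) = 0.15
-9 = -9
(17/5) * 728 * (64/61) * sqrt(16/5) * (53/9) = 167917568 * sqrt(5)/13725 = 27357.02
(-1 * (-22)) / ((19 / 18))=396 / 19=20.84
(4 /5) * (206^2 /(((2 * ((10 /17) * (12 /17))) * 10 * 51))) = 180353 /2250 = 80.16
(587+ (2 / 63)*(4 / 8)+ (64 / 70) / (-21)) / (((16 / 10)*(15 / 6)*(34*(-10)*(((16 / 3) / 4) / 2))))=-647137 / 999600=-0.65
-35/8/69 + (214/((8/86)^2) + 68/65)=221840279/8970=24731.36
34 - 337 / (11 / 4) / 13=3514 / 143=24.57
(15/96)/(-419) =-5/13408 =-0.00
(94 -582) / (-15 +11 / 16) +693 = 166505 / 229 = 727.10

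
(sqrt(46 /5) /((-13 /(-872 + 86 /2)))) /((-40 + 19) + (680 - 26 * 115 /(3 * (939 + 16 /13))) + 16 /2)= 30398601 * sqrt(230) /1587257945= 0.29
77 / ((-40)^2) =77 / 1600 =0.05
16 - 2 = 14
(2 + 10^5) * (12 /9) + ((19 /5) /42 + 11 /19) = 532013311 /3990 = 133336.67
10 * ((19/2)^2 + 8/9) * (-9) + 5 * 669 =-9715/2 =-4857.50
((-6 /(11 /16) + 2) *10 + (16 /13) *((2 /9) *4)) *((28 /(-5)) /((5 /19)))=45311504 /32175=1408.28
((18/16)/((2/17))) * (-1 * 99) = -15147/16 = -946.69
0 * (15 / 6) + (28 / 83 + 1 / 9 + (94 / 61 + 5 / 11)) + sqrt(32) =1225018 / 501237 + 4 * sqrt(2) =8.10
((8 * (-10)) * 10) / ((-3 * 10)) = 80 / 3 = 26.67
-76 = -76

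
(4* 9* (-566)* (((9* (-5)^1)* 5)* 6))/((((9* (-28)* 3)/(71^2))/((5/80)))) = -320985675/28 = -11463774.11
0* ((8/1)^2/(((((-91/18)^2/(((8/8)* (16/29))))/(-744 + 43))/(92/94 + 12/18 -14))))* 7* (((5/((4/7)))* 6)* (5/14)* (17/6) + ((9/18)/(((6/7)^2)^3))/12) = 0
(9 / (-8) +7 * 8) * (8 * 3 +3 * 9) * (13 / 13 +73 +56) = 363821.25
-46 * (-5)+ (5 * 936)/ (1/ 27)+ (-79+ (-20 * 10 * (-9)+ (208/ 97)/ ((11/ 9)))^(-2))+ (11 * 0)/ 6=467571826619813113/ 3695898590784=126511.00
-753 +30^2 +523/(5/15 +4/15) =3056/3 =1018.67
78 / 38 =39 / 19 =2.05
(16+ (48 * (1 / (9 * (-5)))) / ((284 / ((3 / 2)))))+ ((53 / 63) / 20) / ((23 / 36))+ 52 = 68.06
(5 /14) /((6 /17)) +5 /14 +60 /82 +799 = 2758991 /3444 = 801.10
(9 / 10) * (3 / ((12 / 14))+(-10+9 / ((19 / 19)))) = 9 / 4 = 2.25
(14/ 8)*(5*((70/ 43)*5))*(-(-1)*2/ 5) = 1225/ 43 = 28.49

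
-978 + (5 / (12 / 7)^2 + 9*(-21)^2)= 430949 / 144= 2992.70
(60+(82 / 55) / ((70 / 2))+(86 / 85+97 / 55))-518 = -14895831 / 32725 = -455.18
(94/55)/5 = 94/275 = 0.34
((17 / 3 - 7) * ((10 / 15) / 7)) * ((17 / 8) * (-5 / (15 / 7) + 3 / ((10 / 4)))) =289 / 945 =0.31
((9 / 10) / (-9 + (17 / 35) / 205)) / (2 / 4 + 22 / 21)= -54243 / 839254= -0.06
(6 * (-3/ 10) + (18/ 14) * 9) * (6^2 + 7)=14706/ 35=420.17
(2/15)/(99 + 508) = 2/9105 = 0.00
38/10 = 19/5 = 3.80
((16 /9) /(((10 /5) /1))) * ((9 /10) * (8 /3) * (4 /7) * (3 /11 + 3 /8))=304 /385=0.79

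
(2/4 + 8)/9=0.94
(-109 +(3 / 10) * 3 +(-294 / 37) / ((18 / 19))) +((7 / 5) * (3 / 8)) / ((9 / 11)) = -115.85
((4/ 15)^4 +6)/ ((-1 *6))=-152003/ 151875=-1.00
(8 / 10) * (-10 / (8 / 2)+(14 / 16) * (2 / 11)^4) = -146354 / 73205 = -2.00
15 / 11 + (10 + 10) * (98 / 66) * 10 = 895 / 3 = 298.33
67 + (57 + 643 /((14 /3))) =3665 /14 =261.79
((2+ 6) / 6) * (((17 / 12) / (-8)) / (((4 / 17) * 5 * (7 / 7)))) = -289 / 1440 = -0.20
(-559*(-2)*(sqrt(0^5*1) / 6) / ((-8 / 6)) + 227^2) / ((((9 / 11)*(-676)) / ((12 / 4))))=-566819 / 2028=-279.50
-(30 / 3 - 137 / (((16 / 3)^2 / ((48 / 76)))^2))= -9.93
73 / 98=0.74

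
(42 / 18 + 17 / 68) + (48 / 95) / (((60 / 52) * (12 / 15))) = 3569 / 1140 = 3.13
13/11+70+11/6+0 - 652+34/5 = -188821/330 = -572.18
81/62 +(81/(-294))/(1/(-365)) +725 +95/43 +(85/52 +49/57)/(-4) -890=-47661576085/774398352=-61.55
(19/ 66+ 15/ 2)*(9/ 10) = 771/ 110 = 7.01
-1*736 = -736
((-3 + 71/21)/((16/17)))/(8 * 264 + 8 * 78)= 17/114912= 0.00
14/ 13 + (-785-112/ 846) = -4311521/ 5499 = -784.06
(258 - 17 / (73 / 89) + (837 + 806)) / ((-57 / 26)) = -3568760 / 4161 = -857.67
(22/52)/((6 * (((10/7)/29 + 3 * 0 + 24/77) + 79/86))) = 1056209/19166394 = 0.06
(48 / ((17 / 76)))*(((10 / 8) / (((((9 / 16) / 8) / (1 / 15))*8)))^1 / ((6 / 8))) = 19456 / 459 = 42.39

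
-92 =-92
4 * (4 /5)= 16 /5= 3.20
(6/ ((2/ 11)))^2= 1089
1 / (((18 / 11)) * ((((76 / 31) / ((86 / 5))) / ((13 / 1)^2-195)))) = -190619 / 1710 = -111.47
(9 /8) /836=9 /6688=0.00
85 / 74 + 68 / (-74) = 17 / 74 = 0.23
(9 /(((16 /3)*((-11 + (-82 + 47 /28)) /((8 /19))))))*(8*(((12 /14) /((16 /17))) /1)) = -2754 /48583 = -0.06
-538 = -538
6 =6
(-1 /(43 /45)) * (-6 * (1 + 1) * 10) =5400 /43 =125.58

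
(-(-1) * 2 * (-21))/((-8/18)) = 189/2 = 94.50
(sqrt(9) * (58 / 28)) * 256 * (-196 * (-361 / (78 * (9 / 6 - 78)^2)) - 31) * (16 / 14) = -836238439424 / 14911533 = -56079.98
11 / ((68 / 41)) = 451 / 68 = 6.63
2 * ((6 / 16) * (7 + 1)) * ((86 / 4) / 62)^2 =5547 / 7688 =0.72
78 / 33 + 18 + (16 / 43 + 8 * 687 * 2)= 5209024 / 473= 11012.74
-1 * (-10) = 10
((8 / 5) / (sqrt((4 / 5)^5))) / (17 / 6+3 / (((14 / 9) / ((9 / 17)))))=0.73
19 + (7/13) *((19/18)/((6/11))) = 28139/1404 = 20.04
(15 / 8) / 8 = 15 / 64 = 0.23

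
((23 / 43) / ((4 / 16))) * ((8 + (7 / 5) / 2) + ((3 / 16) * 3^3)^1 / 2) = 41331 / 1720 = 24.03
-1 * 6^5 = -7776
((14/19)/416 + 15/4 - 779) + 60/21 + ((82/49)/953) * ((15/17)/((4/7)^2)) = -346171558157/448184464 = -772.39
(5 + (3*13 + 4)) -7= 41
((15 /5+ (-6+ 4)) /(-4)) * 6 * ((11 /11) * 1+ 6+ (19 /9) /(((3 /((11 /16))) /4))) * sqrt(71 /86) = -965 * sqrt(6106) /6192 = -12.18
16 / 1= 16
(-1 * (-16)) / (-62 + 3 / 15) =-80 / 309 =-0.26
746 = 746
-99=-99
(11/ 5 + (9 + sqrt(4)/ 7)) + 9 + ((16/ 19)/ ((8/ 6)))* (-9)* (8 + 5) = -35517/ 665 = -53.41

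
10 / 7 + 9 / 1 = 73 / 7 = 10.43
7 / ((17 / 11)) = 77 / 17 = 4.53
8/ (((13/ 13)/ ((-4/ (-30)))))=16/ 15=1.07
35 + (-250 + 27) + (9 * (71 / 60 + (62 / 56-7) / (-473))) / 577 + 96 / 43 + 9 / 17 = -2734309406 / 14762545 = -185.22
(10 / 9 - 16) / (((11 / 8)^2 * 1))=-8576 / 1089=-7.88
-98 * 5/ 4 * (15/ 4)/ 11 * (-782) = 1436925/ 44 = 32657.39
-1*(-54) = 54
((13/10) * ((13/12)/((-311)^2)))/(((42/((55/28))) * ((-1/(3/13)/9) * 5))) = -429/1516585280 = -0.00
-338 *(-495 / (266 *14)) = 44.93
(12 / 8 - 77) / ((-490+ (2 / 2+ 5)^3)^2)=-151 / 150152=-0.00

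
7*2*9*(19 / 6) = 399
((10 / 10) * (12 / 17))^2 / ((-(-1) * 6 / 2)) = 48 / 289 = 0.17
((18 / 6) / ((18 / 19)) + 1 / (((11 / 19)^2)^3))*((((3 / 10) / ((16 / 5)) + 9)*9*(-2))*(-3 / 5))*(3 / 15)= 165486724191 / 283449760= 583.83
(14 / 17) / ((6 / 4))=28 / 51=0.55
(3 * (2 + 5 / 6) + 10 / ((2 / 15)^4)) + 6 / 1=31655.12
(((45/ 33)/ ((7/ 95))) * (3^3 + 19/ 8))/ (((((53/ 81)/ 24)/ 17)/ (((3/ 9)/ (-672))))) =-153707625/ 914144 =-168.14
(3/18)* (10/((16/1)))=5/48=0.10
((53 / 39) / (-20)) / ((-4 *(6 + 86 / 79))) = 0.00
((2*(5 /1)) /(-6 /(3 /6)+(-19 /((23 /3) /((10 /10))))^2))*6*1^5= -10.24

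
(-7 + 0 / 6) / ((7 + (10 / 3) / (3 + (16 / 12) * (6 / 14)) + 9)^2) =-1575 / 64516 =-0.02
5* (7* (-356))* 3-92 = -37472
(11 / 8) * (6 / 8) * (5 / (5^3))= 33 / 800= 0.04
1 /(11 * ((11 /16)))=16 /121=0.13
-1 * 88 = -88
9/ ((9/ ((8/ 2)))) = 4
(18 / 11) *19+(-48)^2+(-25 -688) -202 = 15621 / 11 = 1420.09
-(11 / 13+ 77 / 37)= -2.93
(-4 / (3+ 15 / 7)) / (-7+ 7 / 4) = 4 / 27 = 0.15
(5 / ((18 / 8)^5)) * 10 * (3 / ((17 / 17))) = 51200 / 19683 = 2.60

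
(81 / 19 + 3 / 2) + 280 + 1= 10897 / 38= 286.76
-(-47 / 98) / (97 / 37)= 1739 / 9506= 0.18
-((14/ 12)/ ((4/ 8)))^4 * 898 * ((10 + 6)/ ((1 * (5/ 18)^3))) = -2483824896/ 125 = -19870599.17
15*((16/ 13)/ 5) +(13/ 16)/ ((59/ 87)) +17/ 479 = 4.93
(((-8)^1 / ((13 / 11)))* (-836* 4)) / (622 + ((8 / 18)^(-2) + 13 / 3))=14125056 / 393991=35.85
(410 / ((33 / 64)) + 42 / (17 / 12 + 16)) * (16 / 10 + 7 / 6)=20752988 / 9405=2206.59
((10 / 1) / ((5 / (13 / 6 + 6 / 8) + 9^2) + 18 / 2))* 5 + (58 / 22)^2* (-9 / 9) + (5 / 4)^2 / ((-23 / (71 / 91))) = -8400288343 / 1300707408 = -6.46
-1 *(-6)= 6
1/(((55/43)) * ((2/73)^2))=229147/220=1041.58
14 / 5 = 2.80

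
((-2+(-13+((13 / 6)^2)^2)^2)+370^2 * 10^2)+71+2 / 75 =574854904316569 / 41990400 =13690150.71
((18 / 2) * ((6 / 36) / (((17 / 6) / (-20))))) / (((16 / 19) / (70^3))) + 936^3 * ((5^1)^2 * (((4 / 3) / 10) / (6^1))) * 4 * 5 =154820456550 / 17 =9107085679.41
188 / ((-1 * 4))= -47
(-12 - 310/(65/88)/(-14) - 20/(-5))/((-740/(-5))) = 500/3367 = 0.15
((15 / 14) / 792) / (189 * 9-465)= 5 / 4568256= 0.00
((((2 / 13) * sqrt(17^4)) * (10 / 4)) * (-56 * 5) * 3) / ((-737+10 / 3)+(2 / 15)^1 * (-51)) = 18207000 / 144391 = 126.10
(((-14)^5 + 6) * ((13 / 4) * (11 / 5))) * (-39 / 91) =115361961 / 70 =1648028.01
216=216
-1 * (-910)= 910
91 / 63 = 13 / 9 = 1.44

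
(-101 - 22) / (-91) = 123 / 91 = 1.35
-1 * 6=-6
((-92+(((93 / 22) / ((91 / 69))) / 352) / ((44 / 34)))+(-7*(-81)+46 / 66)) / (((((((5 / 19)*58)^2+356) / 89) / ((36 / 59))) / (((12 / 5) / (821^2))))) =710861002244579 / 4551674518798447040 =0.00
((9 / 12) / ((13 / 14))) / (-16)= -0.05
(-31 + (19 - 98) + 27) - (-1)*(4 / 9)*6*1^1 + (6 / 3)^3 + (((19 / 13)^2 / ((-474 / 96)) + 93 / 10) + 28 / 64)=-201958313 / 3204240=-63.03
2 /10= 1 /5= 0.20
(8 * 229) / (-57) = -1832 / 57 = -32.14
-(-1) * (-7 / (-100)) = 7 / 100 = 0.07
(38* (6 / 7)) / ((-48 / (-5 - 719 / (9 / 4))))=55499 / 252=220.23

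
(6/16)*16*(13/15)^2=338/75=4.51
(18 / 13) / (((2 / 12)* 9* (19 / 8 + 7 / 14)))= 96 / 299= 0.32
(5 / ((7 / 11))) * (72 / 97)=3960 / 679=5.83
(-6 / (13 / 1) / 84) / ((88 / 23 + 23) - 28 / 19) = -437 / 2016378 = -0.00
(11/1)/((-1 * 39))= -11/39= -0.28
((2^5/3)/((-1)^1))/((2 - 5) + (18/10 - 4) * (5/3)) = 8/5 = 1.60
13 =13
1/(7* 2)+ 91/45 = 2.09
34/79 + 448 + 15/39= 460933/1027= 448.81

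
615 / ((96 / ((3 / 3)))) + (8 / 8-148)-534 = -21587 / 32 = -674.59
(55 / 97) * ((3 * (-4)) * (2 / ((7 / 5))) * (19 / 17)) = -10.86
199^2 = 39601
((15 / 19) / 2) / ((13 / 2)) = 15 / 247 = 0.06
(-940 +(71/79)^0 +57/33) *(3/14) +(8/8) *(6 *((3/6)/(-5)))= -201.44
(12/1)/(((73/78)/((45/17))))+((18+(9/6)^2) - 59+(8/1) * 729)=5827.19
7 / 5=1.40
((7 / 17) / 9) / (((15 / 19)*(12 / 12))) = 133 / 2295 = 0.06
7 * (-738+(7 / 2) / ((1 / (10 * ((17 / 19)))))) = -93989 / 19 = -4946.79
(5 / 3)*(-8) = -40 / 3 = -13.33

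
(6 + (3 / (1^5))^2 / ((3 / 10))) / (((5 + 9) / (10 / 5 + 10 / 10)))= 54 / 7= 7.71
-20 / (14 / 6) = -60 / 7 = -8.57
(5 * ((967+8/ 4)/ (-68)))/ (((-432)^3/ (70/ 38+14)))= 1505/ 107495424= 0.00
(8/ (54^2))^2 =4/ 531441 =0.00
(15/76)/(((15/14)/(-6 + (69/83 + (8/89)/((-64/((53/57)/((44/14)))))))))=-2681438095/2816042592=-0.95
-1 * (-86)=86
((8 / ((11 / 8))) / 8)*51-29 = 89 / 11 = 8.09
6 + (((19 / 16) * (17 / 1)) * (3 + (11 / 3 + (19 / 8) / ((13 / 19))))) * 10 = 5123221 / 2496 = 2052.57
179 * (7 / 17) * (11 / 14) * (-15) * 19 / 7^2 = -561165 / 1666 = -336.83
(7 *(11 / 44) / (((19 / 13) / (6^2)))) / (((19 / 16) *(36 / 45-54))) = -4680 / 6859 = -0.68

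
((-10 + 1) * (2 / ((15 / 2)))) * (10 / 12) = -2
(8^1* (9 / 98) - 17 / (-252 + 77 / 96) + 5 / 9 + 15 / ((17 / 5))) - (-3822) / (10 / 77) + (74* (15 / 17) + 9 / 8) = 6095539215149 / 206617320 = 29501.59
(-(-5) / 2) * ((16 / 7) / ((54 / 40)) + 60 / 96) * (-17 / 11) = -297925 / 33264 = -8.96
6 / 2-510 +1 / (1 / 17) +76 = -414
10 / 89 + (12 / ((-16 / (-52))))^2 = 135379 / 89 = 1521.11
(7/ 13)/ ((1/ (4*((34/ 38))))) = 476/ 247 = 1.93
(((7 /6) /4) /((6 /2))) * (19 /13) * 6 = 133 /156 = 0.85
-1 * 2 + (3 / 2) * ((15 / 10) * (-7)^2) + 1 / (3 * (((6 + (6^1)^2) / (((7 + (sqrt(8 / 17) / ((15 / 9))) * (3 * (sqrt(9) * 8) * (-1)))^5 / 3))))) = -15610.08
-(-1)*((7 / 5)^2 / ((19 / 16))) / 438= 392 / 104025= 0.00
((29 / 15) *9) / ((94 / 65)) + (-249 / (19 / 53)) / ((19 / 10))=-11996889 / 33934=-353.54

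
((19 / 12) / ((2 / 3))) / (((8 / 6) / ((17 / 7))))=969 / 224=4.33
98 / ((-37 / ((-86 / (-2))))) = -4214 / 37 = -113.89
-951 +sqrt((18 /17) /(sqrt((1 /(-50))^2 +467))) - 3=-954 +10*1167501^(3 /4)*sqrt(17) /6615839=-953.78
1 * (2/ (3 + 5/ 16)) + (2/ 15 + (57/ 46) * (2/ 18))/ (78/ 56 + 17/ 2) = 3196834/ 5064945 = 0.63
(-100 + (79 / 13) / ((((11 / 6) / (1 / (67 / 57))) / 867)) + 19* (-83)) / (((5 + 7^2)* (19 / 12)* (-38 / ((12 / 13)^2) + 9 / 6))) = -117716304 / 564867017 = -0.21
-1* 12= -12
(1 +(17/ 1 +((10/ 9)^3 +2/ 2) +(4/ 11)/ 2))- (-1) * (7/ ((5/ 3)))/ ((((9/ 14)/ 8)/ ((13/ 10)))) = 17742083/ 200475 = 88.50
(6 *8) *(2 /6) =16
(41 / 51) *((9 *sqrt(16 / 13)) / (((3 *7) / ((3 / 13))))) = 492 *sqrt(13) / 20111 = 0.09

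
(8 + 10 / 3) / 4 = 17 / 6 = 2.83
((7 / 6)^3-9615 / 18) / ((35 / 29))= -3336073 / 7560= -441.28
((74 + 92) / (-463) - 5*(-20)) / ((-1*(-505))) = 46134 / 233815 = 0.20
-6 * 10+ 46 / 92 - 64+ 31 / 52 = -6391 / 52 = -122.90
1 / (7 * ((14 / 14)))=1 / 7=0.14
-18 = -18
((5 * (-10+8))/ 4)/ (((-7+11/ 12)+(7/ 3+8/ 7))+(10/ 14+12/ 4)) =-70/ 31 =-2.26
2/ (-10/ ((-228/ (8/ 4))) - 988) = -114/ 56311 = -0.00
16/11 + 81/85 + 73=70506/935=75.41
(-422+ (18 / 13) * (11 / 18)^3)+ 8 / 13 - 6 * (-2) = -1722997 / 4212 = -409.07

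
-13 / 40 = -0.32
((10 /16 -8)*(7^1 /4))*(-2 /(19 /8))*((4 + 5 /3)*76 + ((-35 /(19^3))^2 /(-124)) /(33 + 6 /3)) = 3112833245798059 /665040573816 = 4680.67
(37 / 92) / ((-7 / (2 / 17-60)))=18833 / 5474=3.44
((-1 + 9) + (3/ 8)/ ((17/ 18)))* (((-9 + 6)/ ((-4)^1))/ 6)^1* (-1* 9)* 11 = -56529/ 544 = -103.91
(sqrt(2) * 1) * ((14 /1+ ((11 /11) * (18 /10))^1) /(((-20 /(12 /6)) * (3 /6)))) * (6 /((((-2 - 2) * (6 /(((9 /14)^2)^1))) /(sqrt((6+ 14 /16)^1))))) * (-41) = -262359 * sqrt(55) /39200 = -49.64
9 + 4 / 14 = 65 / 7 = 9.29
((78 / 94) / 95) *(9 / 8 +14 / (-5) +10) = 12987 / 178600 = 0.07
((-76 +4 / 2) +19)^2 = 3025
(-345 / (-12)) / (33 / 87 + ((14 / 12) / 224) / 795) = 75.79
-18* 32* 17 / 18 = -544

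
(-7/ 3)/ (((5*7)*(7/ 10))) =-0.10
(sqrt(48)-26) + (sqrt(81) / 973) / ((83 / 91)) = -299845 / 11537 + 4 * sqrt(3) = -19.06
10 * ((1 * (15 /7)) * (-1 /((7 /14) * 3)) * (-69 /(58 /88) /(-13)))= -303600 /2639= -115.04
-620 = -620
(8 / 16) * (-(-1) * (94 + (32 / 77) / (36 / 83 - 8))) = 567851 / 12089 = 46.97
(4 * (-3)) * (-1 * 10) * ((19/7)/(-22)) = -1140/77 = -14.81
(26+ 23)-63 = -14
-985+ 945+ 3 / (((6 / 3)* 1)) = -77 / 2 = -38.50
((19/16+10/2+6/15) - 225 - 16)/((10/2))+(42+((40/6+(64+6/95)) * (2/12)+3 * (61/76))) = 637057/68400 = 9.31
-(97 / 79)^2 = -9409 / 6241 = -1.51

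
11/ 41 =0.27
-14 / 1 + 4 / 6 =-40 / 3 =-13.33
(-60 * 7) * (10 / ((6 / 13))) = -9100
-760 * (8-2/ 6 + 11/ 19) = -18800/ 3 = -6266.67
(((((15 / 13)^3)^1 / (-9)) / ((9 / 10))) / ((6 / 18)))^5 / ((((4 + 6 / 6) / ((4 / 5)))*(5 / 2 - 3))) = 976562500000000 / 51185893014090757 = 0.02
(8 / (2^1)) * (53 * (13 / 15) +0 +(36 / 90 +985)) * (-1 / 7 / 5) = -1768 / 15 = -117.87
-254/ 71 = -3.58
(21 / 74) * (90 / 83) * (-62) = -58590 / 3071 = -19.08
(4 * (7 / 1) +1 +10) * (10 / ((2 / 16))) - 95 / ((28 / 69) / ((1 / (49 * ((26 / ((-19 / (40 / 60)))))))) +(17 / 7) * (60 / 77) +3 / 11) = 3125.95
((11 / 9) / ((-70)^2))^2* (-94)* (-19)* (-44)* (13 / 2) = -15451579 / 486202500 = -0.03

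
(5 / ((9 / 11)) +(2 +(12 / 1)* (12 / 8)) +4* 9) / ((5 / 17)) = 9503 / 45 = 211.18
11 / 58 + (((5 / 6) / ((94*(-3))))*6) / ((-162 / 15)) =84479 / 441612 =0.19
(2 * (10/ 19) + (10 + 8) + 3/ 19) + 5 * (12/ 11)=5155/ 209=24.67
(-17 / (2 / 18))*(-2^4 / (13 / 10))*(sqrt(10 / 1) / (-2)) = -2977.41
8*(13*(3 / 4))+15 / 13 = 1029 / 13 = 79.15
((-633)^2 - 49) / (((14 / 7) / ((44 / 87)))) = 8814080 / 87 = 101311.26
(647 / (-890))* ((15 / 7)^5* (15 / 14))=-1473946875 / 41883044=-35.19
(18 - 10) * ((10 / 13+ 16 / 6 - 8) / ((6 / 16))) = -11392 / 117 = -97.37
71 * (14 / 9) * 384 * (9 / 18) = 63616 / 3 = 21205.33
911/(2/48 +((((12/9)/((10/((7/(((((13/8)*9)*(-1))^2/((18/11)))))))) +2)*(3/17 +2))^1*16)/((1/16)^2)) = 31093559640/610722034487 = 0.05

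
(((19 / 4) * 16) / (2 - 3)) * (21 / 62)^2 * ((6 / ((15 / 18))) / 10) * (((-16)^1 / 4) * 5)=603288 / 4805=125.55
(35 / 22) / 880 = 7 / 3872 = 0.00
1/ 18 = 0.06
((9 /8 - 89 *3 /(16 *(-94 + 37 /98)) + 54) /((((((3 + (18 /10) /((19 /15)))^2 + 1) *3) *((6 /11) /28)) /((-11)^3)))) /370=-25030607341201 /151073164500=-165.69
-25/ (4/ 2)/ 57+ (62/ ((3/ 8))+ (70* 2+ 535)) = 95773/ 114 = 840.11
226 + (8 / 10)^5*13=719562 / 3125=230.26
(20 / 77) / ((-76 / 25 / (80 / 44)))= -2500 / 16093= -0.16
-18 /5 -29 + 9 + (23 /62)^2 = -450947 /19220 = -23.46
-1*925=-925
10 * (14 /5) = 28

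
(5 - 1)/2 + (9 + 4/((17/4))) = 203/17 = 11.94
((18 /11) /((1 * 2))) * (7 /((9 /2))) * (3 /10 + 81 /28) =447 /110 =4.06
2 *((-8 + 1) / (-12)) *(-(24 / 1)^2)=-672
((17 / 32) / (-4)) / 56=-17 / 7168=-0.00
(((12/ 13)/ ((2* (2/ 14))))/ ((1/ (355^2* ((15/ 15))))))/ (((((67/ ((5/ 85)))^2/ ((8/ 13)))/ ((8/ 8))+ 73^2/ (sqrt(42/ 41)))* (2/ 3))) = 1730429799600600/ 5973078008226317 - 1353919845600* sqrt(1722)/ 77650014106942121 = 0.29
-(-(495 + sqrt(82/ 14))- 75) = sqrt(287)/ 7 + 570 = 572.42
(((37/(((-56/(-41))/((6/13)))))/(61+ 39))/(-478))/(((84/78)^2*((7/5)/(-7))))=59163/52465280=0.00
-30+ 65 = 35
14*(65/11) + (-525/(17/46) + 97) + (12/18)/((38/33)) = -1240.28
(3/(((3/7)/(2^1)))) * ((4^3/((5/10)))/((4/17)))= 7616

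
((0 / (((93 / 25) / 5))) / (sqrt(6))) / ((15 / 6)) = 0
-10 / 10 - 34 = -35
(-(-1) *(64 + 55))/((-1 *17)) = -7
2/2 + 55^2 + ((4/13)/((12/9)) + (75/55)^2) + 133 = 4972395/1573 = 3161.09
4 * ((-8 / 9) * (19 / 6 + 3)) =-592 / 27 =-21.93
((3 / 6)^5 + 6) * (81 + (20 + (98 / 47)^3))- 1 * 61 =2002809299 / 3322336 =602.83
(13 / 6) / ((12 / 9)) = 13 / 8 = 1.62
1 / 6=0.17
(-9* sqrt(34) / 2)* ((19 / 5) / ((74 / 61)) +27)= -790.65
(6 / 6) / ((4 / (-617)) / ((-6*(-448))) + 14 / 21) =414624 / 276415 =1.50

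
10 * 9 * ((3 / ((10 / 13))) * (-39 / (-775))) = 13689 / 775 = 17.66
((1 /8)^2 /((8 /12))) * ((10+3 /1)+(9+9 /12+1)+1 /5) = 1437 /2560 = 0.56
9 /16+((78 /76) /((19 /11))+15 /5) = 24009 /5776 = 4.16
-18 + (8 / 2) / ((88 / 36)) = -180 / 11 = -16.36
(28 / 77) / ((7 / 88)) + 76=564 / 7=80.57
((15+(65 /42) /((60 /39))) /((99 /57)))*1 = 51091 /5544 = 9.22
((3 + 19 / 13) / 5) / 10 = 29 / 325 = 0.09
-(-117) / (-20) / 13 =-9 / 20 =-0.45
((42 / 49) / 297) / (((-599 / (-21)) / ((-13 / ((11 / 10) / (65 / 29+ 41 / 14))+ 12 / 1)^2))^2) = 288994953242791846082 / 14018552815827569933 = 20.62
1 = 1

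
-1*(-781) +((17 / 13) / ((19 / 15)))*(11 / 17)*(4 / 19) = 3665893 / 4693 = 781.14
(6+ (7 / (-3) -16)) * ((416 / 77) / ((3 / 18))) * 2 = -61568 / 77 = -799.58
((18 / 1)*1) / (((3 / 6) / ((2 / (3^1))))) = 24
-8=-8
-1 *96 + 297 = 201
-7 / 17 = -0.41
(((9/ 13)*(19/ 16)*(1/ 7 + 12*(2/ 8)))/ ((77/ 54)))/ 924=1539/ 784784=0.00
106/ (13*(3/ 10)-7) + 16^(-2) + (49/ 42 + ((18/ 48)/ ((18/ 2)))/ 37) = -29088815/ 880896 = -33.02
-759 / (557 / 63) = -47817 / 557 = -85.85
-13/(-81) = 13/81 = 0.16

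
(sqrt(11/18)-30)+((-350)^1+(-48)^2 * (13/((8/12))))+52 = sqrt(22)/6+44600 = 44600.78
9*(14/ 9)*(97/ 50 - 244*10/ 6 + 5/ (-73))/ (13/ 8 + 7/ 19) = -4716187448/ 1658925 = -2842.92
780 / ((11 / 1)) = 780 / 11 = 70.91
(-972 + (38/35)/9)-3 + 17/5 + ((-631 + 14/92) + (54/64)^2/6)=-23773185769/14837760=-1602.21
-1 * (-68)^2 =-4624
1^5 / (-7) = -1 / 7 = -0.14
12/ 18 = 2/ 3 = 0.67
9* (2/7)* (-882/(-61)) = 37.18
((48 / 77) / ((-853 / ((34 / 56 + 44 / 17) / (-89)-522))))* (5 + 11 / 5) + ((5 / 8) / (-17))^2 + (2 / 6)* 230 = 901568393874217 / 11352640326720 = 79.41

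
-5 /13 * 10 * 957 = -47850 /13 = -3680.77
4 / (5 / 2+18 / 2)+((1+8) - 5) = 100 / 23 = 4.35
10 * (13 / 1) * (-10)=-1300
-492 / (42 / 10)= -820 / 7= -117.14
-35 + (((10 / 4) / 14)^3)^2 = -35.00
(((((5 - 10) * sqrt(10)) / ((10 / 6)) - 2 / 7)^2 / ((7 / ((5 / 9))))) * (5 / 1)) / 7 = 100 * sqrt(10) / 1029 +110350 / 21609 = 5.41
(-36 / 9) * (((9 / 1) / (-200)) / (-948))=-3 / 15800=-0.00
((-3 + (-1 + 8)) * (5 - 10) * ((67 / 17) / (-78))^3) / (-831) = -1503815 / 484363718514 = -0.00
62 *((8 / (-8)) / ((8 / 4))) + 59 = 28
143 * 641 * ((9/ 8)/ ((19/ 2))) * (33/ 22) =2474901/ 152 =16282.24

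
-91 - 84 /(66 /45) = -148.27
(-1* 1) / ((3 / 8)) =-8 / 3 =-2.67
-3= -3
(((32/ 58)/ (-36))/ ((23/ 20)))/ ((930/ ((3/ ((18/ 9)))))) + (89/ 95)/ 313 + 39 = 215821982182/ 5533475355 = 39.00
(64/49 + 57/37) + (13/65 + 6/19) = 579132/172235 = 3.36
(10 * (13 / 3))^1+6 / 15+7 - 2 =731 / 15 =48.73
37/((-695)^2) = 37/483025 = 0.00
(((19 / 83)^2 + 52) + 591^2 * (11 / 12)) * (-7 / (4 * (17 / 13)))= -802998194999 / 1873808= -428538.14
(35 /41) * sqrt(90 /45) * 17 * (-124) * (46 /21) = -484840 * sqrt(2) /123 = -5574.53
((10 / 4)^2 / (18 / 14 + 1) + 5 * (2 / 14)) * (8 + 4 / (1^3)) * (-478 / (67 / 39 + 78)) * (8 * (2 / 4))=-43202835 / 43526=-992.58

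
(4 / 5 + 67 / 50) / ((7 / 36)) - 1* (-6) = 2976 / 175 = 17.01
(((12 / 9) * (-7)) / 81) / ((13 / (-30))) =280 / 1053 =0.27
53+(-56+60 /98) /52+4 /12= 199769 /3822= 52.27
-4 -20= -24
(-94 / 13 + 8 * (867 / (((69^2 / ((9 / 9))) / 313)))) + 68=10661258 / 20631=516.76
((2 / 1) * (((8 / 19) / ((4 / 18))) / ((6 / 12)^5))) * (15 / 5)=6912 / 19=363.79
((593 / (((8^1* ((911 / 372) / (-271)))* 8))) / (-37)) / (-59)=-14945379 / 31819408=-0.47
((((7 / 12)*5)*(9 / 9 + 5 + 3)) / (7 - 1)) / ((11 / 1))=35 / 88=0.40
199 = 199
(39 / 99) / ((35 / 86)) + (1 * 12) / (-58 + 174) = 35887 / 33495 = 1.07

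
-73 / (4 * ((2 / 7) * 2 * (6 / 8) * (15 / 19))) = -9709 / 180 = -53.94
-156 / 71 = -2.20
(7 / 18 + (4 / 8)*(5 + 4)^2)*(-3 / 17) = -368 / 51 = -7.22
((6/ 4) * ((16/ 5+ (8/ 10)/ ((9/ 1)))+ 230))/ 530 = 5249/ 7950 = 0.66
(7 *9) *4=252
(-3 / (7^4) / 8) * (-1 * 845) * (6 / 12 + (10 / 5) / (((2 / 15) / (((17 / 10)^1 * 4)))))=13.53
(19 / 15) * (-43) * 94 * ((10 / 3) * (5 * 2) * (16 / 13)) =-24575360 / 117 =-210045.81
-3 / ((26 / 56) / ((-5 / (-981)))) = -140 / 4251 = -0.03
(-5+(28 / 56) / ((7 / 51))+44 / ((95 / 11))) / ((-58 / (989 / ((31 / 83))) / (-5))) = 408054477 / 478268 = 853.19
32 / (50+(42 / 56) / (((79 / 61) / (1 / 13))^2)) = 135005312 / 210956963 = 0.64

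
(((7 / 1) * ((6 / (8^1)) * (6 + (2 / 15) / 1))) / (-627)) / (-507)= 161 / 1589445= 0.00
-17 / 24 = -0.71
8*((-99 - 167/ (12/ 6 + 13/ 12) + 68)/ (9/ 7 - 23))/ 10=22057/ 7030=3.14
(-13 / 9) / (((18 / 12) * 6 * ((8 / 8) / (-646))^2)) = -66976.64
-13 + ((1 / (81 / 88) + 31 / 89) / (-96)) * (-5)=-8945117 / 692064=-12.93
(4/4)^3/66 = 1/66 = 0.02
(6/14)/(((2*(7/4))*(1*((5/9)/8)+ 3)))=432/10829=0.04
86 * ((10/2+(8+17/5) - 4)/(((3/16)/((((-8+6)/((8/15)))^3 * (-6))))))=1799550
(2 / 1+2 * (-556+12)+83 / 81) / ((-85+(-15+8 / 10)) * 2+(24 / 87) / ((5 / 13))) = 12743035 / 2321784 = 5.49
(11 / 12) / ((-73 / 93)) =-341 / 292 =-1.17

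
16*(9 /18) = 8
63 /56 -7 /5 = -0.28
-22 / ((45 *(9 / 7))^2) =-1078 / 164025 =-0.01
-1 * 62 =-62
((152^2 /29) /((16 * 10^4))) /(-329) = -361 /23852500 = -0.00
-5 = -5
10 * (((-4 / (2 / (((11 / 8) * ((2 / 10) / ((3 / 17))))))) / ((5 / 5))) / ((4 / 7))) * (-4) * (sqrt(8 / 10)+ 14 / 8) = 1309 * sqrt(5) / 15+ 9163 / 24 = 576.93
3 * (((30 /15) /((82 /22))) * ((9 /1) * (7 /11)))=9.22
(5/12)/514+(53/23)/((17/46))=653893/104856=6.24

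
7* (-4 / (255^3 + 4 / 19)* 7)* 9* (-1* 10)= 0.00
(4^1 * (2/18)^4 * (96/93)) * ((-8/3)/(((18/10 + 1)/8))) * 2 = -40960/4271211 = -0.01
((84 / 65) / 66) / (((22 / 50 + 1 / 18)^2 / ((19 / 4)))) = 2693250 / 7111247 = 0.38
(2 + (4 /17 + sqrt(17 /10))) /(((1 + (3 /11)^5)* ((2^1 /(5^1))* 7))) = 161051* sqrt(170) /4516232 + 15299845 /19193986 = 1.26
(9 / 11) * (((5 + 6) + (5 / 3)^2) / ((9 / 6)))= 7.52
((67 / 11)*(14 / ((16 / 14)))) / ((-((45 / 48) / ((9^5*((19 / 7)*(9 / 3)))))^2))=-19627020638716.97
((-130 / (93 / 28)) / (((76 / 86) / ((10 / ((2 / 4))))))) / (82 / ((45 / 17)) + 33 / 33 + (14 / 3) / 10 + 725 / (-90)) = -9391200 / 258571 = -36.32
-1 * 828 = -828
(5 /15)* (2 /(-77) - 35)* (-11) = 899 /7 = 128.43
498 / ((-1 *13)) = -498 / 13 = -38.31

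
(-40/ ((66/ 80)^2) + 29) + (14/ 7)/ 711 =-2560859/ 86031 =-29.77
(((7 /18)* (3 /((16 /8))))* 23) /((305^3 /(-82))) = -6601 /170235750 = -0.00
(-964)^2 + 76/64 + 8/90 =669094039/720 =929297.28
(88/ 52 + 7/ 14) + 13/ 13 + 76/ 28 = 5.91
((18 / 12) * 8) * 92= 1104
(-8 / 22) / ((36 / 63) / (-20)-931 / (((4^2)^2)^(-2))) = 140 / 23490396171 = 0.00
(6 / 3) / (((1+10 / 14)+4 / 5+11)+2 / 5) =70 / 487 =0.14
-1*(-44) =44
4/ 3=1.33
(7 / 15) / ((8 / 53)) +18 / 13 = 6983 / 1560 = 4.48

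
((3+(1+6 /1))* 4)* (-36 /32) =-45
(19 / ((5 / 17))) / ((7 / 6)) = 1938 / 35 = 55.37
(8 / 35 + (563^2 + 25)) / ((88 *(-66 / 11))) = -168103 / 280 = -600.37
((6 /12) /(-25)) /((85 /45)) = -0.01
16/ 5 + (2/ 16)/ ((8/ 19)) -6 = -801/ 320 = -2.50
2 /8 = 1 /4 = 0.25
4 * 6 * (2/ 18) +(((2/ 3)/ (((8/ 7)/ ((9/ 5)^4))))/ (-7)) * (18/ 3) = -9683/ 3750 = -2.58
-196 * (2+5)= -1372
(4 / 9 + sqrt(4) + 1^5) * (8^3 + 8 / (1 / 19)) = 20584 / 9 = 2287.11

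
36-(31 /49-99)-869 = -35997 /49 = -734.63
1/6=0.17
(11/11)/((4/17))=17/4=4.25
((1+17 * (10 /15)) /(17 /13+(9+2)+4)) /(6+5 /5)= 481 /4452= 0.11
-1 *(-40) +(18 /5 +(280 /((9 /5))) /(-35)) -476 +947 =22957 /45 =510.16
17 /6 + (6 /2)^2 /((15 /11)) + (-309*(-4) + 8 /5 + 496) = 52291 /30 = 1743.03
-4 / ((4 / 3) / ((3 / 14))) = -9 / 14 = -0.64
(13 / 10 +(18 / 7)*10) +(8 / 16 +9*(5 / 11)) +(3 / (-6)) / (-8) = 195073 / 6160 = 31.67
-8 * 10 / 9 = -80 / 9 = -8.89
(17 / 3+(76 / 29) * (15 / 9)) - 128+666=15893 / 29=548.03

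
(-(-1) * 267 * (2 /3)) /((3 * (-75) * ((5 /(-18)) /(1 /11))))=356 /1375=0.26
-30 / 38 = -15 / 19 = -0.79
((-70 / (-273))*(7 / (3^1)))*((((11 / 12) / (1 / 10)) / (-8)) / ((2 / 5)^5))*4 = -6015625 / 22464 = -267.79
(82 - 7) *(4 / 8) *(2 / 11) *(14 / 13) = 1050 / 143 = 7.34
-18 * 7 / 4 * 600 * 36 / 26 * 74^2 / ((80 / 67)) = -1560208230 / 13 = -120016017.69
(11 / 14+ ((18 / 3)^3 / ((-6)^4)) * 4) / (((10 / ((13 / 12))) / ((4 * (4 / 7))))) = 793 / 2205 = 0.36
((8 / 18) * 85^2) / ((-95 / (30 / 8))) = -7225 / 57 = -126.75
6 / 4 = 3 / 2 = 1.50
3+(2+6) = 11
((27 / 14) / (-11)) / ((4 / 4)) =-27 / 154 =-0.18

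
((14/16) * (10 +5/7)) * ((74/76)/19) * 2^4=2775/361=7.69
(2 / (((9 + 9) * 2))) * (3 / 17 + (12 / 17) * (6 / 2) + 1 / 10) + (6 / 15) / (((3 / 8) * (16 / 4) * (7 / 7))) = 0.40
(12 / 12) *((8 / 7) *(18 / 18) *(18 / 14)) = 72 / 49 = 1.47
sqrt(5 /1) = sqrt(5) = 2.24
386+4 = 390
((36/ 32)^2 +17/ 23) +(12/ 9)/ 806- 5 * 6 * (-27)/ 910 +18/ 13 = 53332393/ 12457536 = 4.28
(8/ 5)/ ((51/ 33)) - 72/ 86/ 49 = 182356/ 179095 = 1.02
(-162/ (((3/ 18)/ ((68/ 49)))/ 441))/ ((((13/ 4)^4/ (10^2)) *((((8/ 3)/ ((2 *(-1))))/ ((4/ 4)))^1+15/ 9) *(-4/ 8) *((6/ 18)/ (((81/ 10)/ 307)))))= 2220317982720/ 8768227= 253223.14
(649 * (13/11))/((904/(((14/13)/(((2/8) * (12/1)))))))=413/1356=0.30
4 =4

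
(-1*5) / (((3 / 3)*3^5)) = -5 / 243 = -0.02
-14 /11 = -1.27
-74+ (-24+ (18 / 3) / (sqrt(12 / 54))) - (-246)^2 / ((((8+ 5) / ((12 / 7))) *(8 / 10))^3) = -356.30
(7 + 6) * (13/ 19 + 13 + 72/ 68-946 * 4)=-15827110/ 323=-49000.34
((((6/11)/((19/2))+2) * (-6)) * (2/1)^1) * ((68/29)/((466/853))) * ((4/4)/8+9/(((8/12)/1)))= -2038985610/1412213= -1443.82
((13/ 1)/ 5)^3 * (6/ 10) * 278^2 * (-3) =-1528136532/ 625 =-2445018.45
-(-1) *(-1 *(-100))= 100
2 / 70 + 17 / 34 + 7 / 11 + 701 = 540667 / 770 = 702.16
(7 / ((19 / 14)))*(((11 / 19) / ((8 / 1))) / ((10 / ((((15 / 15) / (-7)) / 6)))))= -77 / 86640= -0.00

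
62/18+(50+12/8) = 989/18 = 54.94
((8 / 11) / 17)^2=64 / 34969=0.00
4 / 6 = 2 / 3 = 0.67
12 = 12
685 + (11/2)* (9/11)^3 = 166499/242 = 688.01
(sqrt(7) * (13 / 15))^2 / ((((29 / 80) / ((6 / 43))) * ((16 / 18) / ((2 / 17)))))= 28392 / 105995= 0.27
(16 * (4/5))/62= 32/155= 0.21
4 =4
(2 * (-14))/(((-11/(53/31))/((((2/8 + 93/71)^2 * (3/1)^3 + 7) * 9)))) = 19577608785/6875924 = 2847.27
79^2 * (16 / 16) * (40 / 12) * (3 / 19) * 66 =216792.63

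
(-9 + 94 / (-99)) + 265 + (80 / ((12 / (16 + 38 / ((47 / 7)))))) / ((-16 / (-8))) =1522690 / 4653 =327.25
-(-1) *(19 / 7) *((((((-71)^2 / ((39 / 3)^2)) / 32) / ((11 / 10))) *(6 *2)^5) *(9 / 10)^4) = 610810650468 / 1626625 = 375507.97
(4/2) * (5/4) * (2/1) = 5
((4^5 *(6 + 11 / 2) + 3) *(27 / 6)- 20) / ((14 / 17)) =1801507 / 28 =64339.54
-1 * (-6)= 6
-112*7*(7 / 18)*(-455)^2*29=-16474221400 / 9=-1830469044.44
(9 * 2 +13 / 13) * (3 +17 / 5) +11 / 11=613 / 5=122.60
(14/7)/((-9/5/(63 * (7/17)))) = -490/17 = -28.82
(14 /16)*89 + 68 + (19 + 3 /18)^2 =36953 /72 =513.24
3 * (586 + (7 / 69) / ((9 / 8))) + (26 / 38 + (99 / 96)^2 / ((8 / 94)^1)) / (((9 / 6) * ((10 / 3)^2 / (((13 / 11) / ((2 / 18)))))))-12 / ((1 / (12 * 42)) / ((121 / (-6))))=43852869951317 / 354410496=123734.68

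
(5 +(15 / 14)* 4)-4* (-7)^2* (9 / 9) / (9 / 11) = -14507 / 63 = -230.27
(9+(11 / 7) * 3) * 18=1728 / 7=246.86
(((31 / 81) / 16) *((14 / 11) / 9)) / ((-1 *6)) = -0.00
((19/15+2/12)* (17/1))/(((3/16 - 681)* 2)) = -2924/163395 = -0.02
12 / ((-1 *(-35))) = 12 / 35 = 0.34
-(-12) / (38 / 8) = 48 / 19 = 2.53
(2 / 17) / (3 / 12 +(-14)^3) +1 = 186567 / 186575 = 1.00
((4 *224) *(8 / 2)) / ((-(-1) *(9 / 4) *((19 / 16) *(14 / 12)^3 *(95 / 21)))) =2359296 / 12635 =186.73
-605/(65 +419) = -5/4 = -1.25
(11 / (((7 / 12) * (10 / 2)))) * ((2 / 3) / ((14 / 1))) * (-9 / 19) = -396 / 4655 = -0.09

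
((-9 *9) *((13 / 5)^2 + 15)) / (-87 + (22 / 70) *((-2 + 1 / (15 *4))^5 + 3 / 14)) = 335788830720000 / 18399205918123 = 18.25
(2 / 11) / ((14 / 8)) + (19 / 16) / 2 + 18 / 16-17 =-37397 / 2464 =-15.18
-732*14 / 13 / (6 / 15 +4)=-25620 / 143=-179.16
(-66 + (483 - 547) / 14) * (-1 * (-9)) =-4446 / 7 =-635.14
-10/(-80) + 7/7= 9/8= 1.12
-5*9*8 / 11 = -360 / 11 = -32.73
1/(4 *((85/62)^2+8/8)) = 961/11069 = 0.09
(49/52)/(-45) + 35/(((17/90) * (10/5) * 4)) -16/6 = 407231/19890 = 20.47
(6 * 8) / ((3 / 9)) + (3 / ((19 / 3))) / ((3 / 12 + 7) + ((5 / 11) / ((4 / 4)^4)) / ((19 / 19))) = 309300 / 2147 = 144.06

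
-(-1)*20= 20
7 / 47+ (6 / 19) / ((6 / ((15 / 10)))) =407 / 1786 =0.23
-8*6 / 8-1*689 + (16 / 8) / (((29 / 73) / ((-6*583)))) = -530863 / 29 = -18305.62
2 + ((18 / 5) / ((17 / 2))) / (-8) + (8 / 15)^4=3490639 / 1721250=2.03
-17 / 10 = -1.70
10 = 10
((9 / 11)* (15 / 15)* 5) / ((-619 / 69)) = -3105 / 6809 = -0.46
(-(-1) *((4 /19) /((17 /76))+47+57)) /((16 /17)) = 223 /2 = 111.50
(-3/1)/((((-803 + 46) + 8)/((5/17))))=15/12733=0.00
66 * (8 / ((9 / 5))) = 880 / 3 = 293.33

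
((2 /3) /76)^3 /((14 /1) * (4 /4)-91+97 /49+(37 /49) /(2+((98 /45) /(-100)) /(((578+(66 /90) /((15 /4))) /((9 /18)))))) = -36425977 /4028227566252192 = -0.00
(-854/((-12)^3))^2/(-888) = -182329/662888448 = -0.00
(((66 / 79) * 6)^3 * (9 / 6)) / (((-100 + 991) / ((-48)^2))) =488.54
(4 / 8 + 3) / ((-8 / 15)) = -105 / 16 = -6.56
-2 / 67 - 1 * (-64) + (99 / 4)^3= 65284337 / 4288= 15224.89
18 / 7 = 2.57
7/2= 3.50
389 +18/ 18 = 390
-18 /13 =-1.38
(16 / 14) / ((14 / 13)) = 52 / 49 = 1.06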